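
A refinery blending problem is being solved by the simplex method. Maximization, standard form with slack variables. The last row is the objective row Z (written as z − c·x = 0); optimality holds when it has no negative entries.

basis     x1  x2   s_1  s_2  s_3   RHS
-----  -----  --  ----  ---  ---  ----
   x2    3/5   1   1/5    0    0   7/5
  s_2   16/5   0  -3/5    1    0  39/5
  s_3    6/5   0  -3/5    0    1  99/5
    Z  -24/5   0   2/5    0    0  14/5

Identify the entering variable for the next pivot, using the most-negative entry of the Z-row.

x1

Negative Z-row entries: x1: -24/5.
The most negative is -24/5 in column x1, so x1 enters.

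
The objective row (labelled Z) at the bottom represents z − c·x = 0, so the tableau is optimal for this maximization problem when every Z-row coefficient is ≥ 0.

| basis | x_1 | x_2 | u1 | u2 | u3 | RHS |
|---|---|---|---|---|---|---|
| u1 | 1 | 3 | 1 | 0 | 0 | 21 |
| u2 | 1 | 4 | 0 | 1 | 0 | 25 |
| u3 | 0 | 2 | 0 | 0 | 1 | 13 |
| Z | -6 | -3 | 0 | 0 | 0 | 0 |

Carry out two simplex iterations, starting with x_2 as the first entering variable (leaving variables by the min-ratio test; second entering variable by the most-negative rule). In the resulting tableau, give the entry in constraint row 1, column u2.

Ratio test on column x_2 — row 1: 21/3 = 7; row 2: 25/4 = 25/4; row 3: 13/2 = 13/2. Minimum is 25/4 at row 2 (u2 leaves); pivot element 4.
Divide row 2 by 4; eliminate column x_2 from the other rows.
Second iteration: most negative Z-row entry is -21/4 in column x_1, so x_1 enters.
Ratio test on column x_1 — row 1: (9/4)/(1/4) = 9; row 2: (25/4)/(1/4) = 25; row 3: entry -1/2 ≤ 0. Minimum is 9 at row 1 (u1 leaves); pivot element 1/4.
Divide row 1 by 1/4; eliminate column x_1 from the other rows.
After both pivots, the entry at constraint row 1, column u2 is -3.

-3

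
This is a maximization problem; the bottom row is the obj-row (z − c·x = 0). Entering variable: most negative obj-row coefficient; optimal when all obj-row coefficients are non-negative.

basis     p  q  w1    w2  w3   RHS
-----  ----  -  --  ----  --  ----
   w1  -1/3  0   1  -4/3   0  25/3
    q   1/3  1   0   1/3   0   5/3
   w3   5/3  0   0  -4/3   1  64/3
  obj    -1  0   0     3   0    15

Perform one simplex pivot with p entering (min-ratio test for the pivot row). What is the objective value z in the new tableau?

20

Ratio test on column p — row 1: entry -1/3 ≤ 0; row 2: (5/3)/(1/3) = 5; row 3: (64/3)/(5/3) = 64/5. Minimum is 5 at row 2 (q leaves); pivot element 1/3.
Pivot on row 2; the obj-row RHS becomes 15 − (-1)·5 = 20.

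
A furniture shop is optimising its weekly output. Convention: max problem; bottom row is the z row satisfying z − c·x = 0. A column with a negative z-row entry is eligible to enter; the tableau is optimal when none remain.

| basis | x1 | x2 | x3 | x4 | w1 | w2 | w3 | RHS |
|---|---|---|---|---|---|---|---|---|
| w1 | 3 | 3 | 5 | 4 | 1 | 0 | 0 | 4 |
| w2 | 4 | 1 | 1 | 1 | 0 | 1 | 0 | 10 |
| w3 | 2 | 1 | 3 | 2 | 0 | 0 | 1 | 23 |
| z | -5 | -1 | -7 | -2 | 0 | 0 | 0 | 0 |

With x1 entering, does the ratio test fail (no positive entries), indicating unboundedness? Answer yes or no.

Column x1 has positive entries in row(s) 1, 2, 3, so the ratio test bounds it — not unbounded.

no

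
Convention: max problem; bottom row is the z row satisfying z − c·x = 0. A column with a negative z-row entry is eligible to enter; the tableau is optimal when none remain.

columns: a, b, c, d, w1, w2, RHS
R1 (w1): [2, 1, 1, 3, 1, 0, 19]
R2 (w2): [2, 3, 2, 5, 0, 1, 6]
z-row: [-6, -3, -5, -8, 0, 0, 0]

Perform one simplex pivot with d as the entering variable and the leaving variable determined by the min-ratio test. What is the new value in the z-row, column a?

-14/5

Ratio test on column d — row 1: 19/3 = 19/3; row 2: 6/5 = 6/5. Minimum is 6/5 at row 2 (w2 leaves); pivot element 5.
Divide row 2 by 5; eliminate column d from the other rows.
z-row update in column a: -6 − (-8)·(2/5) = -14/5.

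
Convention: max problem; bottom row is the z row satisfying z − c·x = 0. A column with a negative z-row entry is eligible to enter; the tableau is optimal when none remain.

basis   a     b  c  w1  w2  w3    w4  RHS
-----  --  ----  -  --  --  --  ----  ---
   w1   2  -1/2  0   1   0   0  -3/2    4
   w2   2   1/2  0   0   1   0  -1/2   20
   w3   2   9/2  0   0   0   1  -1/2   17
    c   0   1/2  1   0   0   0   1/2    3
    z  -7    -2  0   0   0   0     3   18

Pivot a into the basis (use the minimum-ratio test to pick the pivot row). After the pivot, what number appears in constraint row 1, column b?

Ratio test on column a — row 1: 4/2 = 2; row 2: 20/2 = 10; row 3: 17/2 = 17/2; row 4: entry 0 ≤ 0. Minimum is 2 at row 1 (w1 leaves); pivot element 2.
Divide row 1 by 2; eliminate column a from the other rows.
In the new row 1, the b entry is the old entry divided by the pivot: (-1/2)/2 = -1/4.

-1/4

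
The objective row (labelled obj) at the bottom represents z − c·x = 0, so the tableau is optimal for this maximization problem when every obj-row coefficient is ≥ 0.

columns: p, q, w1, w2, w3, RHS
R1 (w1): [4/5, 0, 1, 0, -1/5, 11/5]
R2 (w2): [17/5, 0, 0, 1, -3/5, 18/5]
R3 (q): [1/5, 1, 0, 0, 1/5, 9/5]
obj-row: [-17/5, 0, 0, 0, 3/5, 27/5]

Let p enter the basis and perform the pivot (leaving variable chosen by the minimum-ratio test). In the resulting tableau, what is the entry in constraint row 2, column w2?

Ratio test on column p — row 1: (11/5)/(4/5) = 11/4; row 2: (18/5)/(17/5) = 18/17; row 3: (9/5)/(1/5) = 9. Minimum is 18/17 at row 2 (w2 leaves); pivot element 17/5.
Divide row 2 by 17/5; eliminate column p from the other rows.
In the new row 2, the w2 entry is the old entry divided by the pivot: 1/(17/5) = 5/17.

5/17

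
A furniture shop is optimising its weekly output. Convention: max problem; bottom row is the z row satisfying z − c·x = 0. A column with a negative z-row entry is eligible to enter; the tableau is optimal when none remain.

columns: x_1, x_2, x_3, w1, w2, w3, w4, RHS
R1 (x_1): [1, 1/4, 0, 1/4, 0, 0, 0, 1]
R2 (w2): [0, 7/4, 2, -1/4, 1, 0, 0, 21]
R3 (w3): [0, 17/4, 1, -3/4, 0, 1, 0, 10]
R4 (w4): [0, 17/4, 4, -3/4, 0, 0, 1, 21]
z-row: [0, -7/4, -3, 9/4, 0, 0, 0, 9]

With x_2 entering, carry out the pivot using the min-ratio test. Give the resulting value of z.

223/17

Ratio test on column x_2 — row 1: 1/(1/4) = 4; row 2: 21/(7/4) = 12; row 3: 10/(17/4) = 40/17; row 4: 21/(17/4) = 84/17. Minimum is 40/17 at row 3 (w3 leaves); pivot element 17/4.
Pivot on row 3; the z-row RHS becomes 9 − (-7/4)·(40/17) = 223/17.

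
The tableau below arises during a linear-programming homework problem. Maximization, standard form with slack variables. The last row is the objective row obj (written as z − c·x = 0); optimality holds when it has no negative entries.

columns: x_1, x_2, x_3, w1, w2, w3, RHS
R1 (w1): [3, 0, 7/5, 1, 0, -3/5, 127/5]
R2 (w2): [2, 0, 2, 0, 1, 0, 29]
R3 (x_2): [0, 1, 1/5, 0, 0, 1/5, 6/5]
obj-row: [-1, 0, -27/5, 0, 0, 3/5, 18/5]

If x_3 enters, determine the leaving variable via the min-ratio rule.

x_2

Column x_3 entries and ratios — w1: (127/5)/(7/5) = 127/7; w2: 29/2 = 29/2; x_2: (6/5)/(1/5) = 6.
Smallest ratio is 6 in the row of x_2, so x_2 leaves.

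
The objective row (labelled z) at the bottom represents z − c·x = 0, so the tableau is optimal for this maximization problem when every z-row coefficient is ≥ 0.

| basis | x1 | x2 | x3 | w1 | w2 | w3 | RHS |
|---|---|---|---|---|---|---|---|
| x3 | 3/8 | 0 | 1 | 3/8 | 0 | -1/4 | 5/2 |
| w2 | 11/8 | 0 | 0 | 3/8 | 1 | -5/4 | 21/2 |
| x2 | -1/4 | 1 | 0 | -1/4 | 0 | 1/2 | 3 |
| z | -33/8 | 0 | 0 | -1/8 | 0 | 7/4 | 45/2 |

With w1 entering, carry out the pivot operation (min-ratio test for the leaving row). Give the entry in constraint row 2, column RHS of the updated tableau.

Ratio test on column w1 — row 1: (5/2)/(3/8) = 20/3; row 2: (21/2)/(3/8) = 28; row 3: entry -1/4 ≤ 0. Minimum is 20/3 at row 1 (x3 leaves); pivot element 3/8.
Divide row 1 by 3/8; eliminate column w1 from the other rows.
Row 2 update in column RHS: 21/2 − (3/8)·(20/3) = 8.

8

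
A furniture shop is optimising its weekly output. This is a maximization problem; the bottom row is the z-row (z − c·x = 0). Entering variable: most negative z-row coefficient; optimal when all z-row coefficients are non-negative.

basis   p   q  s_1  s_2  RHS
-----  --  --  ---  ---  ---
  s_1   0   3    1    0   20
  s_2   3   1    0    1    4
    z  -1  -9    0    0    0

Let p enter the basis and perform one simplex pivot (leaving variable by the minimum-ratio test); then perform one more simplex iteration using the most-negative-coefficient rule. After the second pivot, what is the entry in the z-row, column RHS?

36

Ratio test on column p — row 1: entry 0 ≤ 0; row 2: 4/3 = 4/3. Minimum is 4/3 at row 2 (s_2 leaves); pivot element 3.
Divide row 2 by 3; eliminate column p from the other rows.
Second iteration: most negative z-row entry is -26/3 in column q, so q enters.
Ratio test on column q — row 1: 20/3 = 20/3; row 2: (4/3)/(1/3) = 4. Minimum is 4 at row 2 (p leaves); pivot element 1/3.
Divide row 2 by 1/3; eliminate column q from the other rows.
After both pivots, the entry at the z-row, column RHS is 36.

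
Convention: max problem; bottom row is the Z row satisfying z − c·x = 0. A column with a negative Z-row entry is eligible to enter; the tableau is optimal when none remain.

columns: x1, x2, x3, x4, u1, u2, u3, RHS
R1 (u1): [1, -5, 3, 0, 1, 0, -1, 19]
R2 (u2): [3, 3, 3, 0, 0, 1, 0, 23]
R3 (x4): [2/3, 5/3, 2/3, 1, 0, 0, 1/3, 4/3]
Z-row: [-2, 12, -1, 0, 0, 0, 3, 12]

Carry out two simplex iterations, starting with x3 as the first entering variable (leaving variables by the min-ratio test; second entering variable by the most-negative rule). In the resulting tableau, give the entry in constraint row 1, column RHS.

17

Ratio test on column x3 — row 1: 19/3 = 19/3; row 2: 23/3 = 23/3; row 3: (4/3)/(2/3) = 2. Minimum is 2 at row 3 (x4 leaves); pivot element 2/3.
Divide row 3 by 2/3; eliminate column x3 from the other rows.
Second iteration: most negative Z-row entry is -1 in column x1, so x1 enters.
Ratio test on column x1 — row 1: entry -2 ≤ 0; row 2: entry 0 ≤ 0; row 3: 2/1 = 2. Minimum is 2 at row 3 (x3 leaves); pivot element 1.
Divide row 3 by 1; eliminate column x1 from the other rows.
After both pivots, the entry at constraint row 1, column RHS is 17.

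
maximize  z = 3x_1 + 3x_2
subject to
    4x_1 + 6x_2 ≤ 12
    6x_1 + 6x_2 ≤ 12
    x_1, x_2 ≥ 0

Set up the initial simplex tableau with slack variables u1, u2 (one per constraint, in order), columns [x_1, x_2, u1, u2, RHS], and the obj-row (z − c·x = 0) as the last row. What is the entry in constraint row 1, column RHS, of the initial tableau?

The RHS of constraint 1 is b_1 = 12.

12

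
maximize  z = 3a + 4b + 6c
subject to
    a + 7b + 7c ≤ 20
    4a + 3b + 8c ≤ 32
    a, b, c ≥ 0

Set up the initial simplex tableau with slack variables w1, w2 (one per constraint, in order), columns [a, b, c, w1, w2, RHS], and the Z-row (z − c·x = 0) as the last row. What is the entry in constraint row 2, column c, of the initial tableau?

8

Constraint 2 has coefficient 8 on c.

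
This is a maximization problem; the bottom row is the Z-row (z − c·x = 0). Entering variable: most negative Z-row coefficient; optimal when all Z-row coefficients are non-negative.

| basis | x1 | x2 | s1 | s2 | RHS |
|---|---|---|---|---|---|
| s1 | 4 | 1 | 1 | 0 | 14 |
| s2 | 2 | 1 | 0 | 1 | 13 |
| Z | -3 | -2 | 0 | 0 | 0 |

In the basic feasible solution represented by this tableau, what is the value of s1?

14

s1 is basic (row 1); its value is the RHS of that row, 14.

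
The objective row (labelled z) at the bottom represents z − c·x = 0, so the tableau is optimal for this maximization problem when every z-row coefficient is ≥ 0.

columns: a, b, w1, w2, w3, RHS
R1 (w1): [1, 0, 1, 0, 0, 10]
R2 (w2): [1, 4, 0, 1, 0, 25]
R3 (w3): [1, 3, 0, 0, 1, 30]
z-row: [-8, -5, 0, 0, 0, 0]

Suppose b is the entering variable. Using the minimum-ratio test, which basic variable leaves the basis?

Column b entries and ratios — w1: 0 ≤ 0, skip; w2: 25/4 = 25/4; w3: 30/3 = 10.
Smallest ratio is 25/4 in the row of w2, so w2 leaves.

w2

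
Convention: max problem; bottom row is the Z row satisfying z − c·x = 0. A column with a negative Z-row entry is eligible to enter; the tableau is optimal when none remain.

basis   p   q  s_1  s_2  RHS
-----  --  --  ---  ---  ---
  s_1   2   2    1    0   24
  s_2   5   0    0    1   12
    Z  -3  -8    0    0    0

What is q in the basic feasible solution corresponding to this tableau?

0

q is not in the basis, so in the current basic feasible solution q = 0.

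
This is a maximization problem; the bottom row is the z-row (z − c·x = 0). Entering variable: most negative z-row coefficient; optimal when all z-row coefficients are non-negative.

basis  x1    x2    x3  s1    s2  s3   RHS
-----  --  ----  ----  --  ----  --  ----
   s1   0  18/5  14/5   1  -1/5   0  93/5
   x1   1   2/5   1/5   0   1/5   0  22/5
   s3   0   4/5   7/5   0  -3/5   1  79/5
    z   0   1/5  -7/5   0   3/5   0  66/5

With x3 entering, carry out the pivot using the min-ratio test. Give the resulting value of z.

45/2

Ratio test on column x3 — row 1: (93/5)/(14/5) = 93/14; row 2: (22/5)/(1/5) = 22; row 3: (79/5)/(7/5) = 79/7. Minimum is 93/14 at row 1 (s1 leaves); pivot element 14/5.
Pivot on row 1; the z-row RHS becomes 66/5 − (-7/5)·(93/14) = 45/2.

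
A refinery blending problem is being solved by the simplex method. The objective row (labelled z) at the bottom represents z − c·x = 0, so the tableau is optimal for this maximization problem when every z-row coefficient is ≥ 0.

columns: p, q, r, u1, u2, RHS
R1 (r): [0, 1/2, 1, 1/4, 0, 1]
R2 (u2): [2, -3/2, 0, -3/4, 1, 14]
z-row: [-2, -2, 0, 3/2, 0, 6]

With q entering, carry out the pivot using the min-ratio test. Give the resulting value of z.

10

Ratio test on column q — row 1: 1/(1/2) = 2; row 2: entry -3/2 ≤ 0. Minimum is 2 at row 1 (r leaves); pivot element 1/2.
Pivot on row 1; the z-row RHS becomes 6 − (-2)·2 = 10.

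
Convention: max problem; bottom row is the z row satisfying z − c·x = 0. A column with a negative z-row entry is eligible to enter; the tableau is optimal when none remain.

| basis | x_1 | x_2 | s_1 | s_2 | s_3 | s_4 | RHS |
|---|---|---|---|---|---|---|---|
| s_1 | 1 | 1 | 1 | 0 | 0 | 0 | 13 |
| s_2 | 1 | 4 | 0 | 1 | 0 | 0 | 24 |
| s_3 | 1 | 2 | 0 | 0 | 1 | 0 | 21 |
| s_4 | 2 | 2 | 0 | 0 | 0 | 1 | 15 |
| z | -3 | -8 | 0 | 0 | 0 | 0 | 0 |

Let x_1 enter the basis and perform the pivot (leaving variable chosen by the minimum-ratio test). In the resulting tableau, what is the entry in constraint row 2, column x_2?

Ratio test on column x_1 — row 1: 13/1 = 13; row 2: 24/1 = 24; row 3: 21/1 = 21; row 4: 15/2 = 15/2. Minimum is 15/2 at row 4 (s_4 leaves); pivot element 2.
Divide row 4 by 2; eliminate column x_1 from the other rows.
Row 2 update in column x_2: 4 − 1·1 = 3.

3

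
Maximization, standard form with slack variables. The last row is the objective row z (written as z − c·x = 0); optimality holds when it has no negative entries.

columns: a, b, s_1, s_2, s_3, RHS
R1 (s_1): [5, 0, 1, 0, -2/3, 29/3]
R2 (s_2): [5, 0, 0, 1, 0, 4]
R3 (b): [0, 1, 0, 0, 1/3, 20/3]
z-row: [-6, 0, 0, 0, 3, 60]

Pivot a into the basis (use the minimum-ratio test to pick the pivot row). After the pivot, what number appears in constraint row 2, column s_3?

0

Ratio test on column a — row 1: (29/3)/5 = 29/15; row 2: 4/5 = 4/5; row 3: entry 0 ≤ 0. Minimum is 4/5 at row 2 (s_2 leaves); pivot element 5.
Divide row 2 by 5; eliminate column a from the other rows.
In the new row 2, the s_3 entry is the old entry divided by the pivot: 0/5 = 0.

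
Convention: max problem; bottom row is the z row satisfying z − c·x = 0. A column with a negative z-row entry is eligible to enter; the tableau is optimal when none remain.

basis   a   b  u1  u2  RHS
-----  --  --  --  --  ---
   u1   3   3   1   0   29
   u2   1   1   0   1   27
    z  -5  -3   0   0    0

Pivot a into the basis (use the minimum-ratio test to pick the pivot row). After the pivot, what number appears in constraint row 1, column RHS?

Ratio test on column a — row 1: 29/3 = 29/3; row 2: 27/1 = 27. Minimum is 29/3 at row 1 (u1 leaves); pivot element 3.
Divide row 1 by 3; eliminate column a from the other rows.
In the new row 1, the RHS entry is the old entry divided by the pivot: 29/3 = 29/3.

29/3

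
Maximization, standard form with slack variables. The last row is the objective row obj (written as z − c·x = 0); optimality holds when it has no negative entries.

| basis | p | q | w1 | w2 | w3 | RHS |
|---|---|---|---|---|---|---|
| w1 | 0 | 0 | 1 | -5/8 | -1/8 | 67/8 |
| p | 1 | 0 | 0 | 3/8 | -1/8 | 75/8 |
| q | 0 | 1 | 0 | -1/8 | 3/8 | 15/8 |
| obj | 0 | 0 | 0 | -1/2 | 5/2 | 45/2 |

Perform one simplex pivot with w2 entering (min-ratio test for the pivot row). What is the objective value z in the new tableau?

Ratio test on column w2 — row 1: entry -5/8 ≤ 0; row 2: (75/8)/(3/8) = 25; row 3: entry -1/8 ≤ 0. Minimum is 25 at row 2 (p leaves); pivot element 3/8.
Pivot on row 2; the obj-row RHS becomes 45/2 − (-1/2)·25 = 35.

35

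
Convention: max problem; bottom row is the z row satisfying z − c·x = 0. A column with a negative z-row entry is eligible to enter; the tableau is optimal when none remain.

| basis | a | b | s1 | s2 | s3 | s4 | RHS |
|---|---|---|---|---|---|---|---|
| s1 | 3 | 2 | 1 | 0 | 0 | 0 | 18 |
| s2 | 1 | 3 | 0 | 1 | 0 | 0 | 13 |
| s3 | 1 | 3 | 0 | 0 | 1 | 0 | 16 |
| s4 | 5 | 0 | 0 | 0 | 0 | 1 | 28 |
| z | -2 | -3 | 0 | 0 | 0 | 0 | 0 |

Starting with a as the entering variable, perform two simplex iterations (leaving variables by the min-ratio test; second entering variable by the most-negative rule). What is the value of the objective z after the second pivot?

13

Ratio test on column a — row 1: 18/3 = 6; row 2: 13/1 = 13; row 3: 16/1 = 16; row 4: 28/5 = 28/5. Minimum is 28/5 at row 4 (s4 leaves); pivot element 5.
Pivot on row 4; the z-row RHS becomes 0 − (-2)·(28/5) = 56/5.
Next entering variable (most negative z-row entry -3): b.
Ratio test on column b — row 1: (6/5)/2 = 3/5; row 2: (37/5)/3 = 37/15; row 3: (52/5)/3 = 52/15; row 4: entry 0 ≤ 0. Minimum is 3/5 at row 1 (s1 leaves); pivot element 2.
After the second pivot the z-row RHS is 56/5 − (-3)·(3/5) = 13.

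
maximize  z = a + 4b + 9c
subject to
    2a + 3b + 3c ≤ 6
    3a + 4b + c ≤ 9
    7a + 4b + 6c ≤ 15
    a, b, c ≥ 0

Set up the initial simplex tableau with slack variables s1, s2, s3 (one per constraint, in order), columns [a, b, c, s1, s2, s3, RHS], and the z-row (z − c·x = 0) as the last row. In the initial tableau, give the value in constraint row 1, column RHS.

6

The RHS of constraint 1 is b_1 = 6.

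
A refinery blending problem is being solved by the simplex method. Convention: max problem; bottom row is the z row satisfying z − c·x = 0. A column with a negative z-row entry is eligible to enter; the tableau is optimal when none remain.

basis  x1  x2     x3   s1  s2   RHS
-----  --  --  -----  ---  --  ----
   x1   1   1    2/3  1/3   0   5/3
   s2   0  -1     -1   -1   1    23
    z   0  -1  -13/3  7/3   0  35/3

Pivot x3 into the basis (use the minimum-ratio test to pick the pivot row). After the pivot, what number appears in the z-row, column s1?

Ratio test on column x3 — row 1: (5/3)/(2/3) = 5/2; row 2: entry -1 ≤ 0. Minimum is 5/2 at row 1 (x1 leaves); pivot element 2/3.
Divide row 1 by 2/3; eliminate column x3 from the other rows.
z-row update in column s1: 7/3 − (-13/3)·(1/2) = 9/2.

9/2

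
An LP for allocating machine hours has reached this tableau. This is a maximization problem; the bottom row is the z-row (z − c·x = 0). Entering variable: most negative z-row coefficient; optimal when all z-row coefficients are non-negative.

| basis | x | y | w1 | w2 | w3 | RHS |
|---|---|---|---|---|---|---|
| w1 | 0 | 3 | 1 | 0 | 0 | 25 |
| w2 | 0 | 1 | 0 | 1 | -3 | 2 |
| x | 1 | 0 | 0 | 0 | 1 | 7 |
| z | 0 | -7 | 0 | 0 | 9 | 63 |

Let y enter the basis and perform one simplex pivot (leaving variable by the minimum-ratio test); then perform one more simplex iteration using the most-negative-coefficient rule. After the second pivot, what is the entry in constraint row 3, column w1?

-1/9

Ratio test on column y — row 1: 25/3 = 25/3; row 2: 2/1 = 2; row 3: entry 0 ≤ 0. Minimum is 2 at row 2 (w2 leaves); pivot element 1.
Divide row 2 by 1; eliminate column y from the other rows.
Second iteration: most negative z-row entry is -12 in column w3, so w3 enters.
Ratio test on column w3 — row 1: 19/9 = 19/9; row 2: entry -3 ≤ 0; row 3: 7/1 = 7. Minimum is 19/9 at row 1 (w1 leaves); pivot element 9.
Divide row 1 by 9; eliminate column w3 from the other rows.
After both pivots, the entry at constraint row 3, column w1 is -1/9.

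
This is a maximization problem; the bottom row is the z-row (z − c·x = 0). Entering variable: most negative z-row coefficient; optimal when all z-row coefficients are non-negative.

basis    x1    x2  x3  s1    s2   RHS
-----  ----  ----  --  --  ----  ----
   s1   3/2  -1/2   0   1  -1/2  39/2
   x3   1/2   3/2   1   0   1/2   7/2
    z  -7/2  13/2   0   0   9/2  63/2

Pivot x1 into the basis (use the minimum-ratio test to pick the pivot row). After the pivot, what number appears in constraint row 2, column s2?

1

Ratio test on column x1 — row 1: (39/2)/(3/2) = 13; row 2: (7/2)/(1/2) = 7. Minimum is 7 at row 2 (x3 leaves); pivot element 1/2.
Divide row 2 by 1/2; eliminate column x1 from the other rows.
In the new row 2, the s2 entry is the old entry divided by the pivot: (1/2)/(1/2) = 1.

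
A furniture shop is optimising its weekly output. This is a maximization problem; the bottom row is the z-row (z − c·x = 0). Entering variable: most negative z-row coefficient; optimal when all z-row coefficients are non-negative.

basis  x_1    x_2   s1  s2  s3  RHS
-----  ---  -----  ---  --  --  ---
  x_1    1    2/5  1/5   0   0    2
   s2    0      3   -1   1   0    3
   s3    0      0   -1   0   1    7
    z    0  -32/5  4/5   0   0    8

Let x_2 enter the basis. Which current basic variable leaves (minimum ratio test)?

Column x_2 entries and ratios — x_1: 2/(2/5) = 5; s2: 3/3 = 1; s3: 0 ≤ 0, skip.
Smallest ratio is 1 in the row of s2, so s2 leaves.

s2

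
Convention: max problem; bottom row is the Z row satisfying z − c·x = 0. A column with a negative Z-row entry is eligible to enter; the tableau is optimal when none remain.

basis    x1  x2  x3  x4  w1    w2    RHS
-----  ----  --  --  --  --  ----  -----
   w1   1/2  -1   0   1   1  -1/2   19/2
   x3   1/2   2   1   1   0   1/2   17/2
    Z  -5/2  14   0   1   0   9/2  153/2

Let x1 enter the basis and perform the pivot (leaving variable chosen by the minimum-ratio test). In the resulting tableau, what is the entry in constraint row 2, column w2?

Ratio test on column x1 — row 1: (19/2)/(1/2) = 19; row 2: (17/2)/(1/2) = 17. Minimum is 17 at row 2 (x3 leaves); pivot element 1/2.
Divide row 2 by 1/2; eliminate column x1 from the other rows.
In the new row 2, the w2 entry is the old entry divided by the pivot: (1/2)/(1/2) = 1.

1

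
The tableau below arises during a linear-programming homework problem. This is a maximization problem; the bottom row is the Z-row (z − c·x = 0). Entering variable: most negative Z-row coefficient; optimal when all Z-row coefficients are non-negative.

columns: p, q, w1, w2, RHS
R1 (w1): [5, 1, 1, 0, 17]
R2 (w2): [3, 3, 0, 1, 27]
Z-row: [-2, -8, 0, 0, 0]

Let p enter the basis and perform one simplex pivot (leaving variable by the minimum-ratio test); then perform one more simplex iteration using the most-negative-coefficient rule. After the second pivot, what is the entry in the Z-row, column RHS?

60

Ratio test on column p — row 1: 17/5 = 17/5; row 2: 27/3 = 9. Minimum is 17/5 at row 1 (w1 leaves); pivot element 5.
Divide row 1 by 5; eliminate column p from the other rows.
Second iteration: most negative Z-row entry is -38/5 in column q, so q enters.
Ratio test on column q — row 1: (17/5)/(1/5) = 17; row 2: (84/5)/(12/5) = 7. Minimum is 7 at row 2 (w2 leaves); pivot element 12/5.
Divide row 2 by 12/5; eliminate column q from the other rows.
After both pivots, the entry at the Z-row, column RHS is 60.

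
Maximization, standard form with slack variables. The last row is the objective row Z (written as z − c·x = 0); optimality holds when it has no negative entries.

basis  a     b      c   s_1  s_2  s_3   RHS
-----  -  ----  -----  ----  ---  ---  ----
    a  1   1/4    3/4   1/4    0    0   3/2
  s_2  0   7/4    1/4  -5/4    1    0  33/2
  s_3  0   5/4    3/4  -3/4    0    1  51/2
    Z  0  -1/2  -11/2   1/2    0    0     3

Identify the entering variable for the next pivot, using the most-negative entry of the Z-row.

Negative Z-row entries: b: -1/2, c: -11/2.
The most negative is -11/2 in column c, so c enters.

c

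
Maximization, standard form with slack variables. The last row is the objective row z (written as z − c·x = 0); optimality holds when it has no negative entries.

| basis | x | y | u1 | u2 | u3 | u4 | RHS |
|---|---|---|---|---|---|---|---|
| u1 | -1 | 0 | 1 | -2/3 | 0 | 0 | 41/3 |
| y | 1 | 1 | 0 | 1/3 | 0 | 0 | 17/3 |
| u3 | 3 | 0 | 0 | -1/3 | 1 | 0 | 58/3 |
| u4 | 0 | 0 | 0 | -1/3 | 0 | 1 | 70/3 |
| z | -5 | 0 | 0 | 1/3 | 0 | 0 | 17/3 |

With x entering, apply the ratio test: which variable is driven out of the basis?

y

Column x entries and ratios — u1: -1 ≤ 0, skip; y: (17/3)/1 = 17/3; u3: (58/3)/3 = 58/9; u4: 0 ≤ 0, skip.
Smallest ratio is 17/3 in the row of y, so y leaves.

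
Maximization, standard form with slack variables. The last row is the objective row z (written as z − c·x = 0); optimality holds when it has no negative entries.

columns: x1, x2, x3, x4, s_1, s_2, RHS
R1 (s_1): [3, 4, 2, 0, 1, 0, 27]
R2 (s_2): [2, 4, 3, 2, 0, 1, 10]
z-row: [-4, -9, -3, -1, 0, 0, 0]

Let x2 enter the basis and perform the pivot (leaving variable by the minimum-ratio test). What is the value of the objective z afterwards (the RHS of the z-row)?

45/2

Ratio test on column x2 — row 1: 27/4 = 27/4; row 2: 10/4 = 5/2. Minimum is 5/2 at row 2 (s_2 leaves); pivot element 4.
Pivot on row 2; the z-row RHS becomes 0 − (-9)·(5/2) = 45/2.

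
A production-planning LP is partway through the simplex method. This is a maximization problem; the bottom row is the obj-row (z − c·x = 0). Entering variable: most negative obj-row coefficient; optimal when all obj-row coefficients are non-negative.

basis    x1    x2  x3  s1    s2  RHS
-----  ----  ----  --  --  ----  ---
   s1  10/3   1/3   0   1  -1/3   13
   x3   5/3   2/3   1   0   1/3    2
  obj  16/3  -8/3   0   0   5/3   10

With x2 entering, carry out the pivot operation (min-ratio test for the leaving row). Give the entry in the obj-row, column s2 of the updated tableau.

Ratio test on column x2 — row 1: 13/(1/3) = 39; row 2: 2/(2/3) = 3. Minimum is 3 at row 2 (x3 leaves); pivot element 2/3.
Divide row 2 by 2/3; eliminate column x2 from the other rows.
obj-row update in column s2: 5/3 − (-8/3)·(1/2) = 3.

3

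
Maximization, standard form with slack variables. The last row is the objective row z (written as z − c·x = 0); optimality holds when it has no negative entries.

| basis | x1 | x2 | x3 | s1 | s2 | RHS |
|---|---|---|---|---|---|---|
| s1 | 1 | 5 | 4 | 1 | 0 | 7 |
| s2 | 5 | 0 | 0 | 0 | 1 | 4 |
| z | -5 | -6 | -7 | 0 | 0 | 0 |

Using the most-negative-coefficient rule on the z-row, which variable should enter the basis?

x3

Negative z-row entries: x1: -5, x2: -6, x3: -7.
The most negative is -7 in column x3, so x3 enters.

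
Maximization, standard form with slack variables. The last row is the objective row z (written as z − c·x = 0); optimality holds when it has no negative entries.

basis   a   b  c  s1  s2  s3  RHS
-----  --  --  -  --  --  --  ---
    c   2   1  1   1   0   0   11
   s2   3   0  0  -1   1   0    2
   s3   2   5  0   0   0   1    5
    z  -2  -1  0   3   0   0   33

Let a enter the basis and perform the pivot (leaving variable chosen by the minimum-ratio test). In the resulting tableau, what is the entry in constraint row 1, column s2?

Ratio test on column a — row 1: 11/2 = 11/2; row 2: 2/3 = 2/3; row 3: 5/2 = 5/2. Minimum is 2/3 at row 2 (s2 leaves); pivot element 3.
Divide row 2 by 3; eliminate column a from the other rows.
Row 1 update in column s2: 0 − 2·(1/3) = -2/3.

-2/3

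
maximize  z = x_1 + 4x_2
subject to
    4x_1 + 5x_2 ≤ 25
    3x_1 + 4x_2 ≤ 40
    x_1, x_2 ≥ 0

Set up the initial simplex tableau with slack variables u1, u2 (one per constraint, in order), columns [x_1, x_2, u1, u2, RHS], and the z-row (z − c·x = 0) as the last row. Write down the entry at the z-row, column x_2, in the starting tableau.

-4

The z-row carries the negated objective coefficients: the x_2 entry is -4.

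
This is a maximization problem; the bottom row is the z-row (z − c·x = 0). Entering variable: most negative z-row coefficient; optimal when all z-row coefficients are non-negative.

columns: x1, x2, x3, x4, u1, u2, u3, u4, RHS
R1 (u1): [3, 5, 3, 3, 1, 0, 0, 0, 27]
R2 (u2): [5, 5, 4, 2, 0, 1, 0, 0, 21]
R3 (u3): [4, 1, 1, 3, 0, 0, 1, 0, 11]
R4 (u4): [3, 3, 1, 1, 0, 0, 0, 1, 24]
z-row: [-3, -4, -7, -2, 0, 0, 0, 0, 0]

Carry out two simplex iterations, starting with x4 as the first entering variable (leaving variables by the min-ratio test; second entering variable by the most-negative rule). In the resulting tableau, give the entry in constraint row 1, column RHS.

39/5

Ratio test on column x4 — row 1: 27/3 = 9; row 2: 21/2 = 21/2; row 3: 11/3 = 11/3; row 4: 24/1 = 24. Minimum is 11/3 at row 3 (u3 leaves); pivot element 3.
Divide row 3 by 3; eliminate column x4 from the other rows.
Second iteration: most negative z-row entry is -19/3 in column x3, so x3 enters.
Ratio test on column x3 — row 1: 16/2 = 8; row 2: (41/3)/(10/3) = 41/10; row 3: (11/3)/(1/3) = 11; row 4: (61/3)/(2/3) = 61/2. Minimum is 41/10 at row 2 (u2 leaves); pivot element 10/3.
Divide row 2 by 10/3; eliminate column x3 from the other rows.
After both pivots, the entry at constraint row 1, column RHS is 39/5.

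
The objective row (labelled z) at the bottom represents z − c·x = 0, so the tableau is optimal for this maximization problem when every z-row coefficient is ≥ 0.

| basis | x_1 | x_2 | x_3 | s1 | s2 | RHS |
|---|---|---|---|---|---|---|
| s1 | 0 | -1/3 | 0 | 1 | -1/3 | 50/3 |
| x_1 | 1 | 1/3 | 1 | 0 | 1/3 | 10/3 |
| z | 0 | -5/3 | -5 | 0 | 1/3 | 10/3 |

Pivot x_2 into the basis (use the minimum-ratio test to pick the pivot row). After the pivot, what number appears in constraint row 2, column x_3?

Ratio test on column x_2 — row 1: entry -1/3 ≤ 0; row 2: (10/3)/(1/3) = 10. Minimum is 10 at row 2 (x_1 leaves); pivot element 1/3.
Divide row 2 by 1/3; eliminate column x_2 from the other rows.
In the new row 2, the x_3 entry is the old entry divided by the pivot: 1/(1/3) = 3.

3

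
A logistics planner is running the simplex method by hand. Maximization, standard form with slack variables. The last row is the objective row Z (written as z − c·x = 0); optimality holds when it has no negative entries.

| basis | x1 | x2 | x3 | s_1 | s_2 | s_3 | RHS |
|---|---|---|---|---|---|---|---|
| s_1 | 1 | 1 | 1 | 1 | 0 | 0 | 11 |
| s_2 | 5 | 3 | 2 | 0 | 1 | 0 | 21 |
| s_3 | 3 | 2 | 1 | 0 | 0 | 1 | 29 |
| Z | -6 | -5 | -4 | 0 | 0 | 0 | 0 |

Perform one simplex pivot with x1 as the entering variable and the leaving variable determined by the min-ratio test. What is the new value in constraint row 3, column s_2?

Ratio test on column x1 — row 1: 11/1 = 11; row 2: 21/5 = 21/5; row 3: 29/3 = 29/3. Minimum is 21/5 at row 2 (s_2 leaves); pivot element 5.
Divide row 2 by 5; eliminate column x1 from the other rows.
Row 3 update in column s_2: 0 − 3·(1/5) = -3/5.

-3/5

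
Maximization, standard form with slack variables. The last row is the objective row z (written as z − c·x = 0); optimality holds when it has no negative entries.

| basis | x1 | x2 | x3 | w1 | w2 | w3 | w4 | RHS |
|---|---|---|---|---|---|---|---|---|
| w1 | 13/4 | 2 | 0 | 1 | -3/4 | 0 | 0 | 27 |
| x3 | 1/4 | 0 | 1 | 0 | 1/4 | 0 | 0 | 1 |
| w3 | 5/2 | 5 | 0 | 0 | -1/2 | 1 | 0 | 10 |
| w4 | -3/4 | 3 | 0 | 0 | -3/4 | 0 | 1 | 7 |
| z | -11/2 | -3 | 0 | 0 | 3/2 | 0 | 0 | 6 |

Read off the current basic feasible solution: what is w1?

27

w1 is basic (row 1); its value is the RHS of that row, 27.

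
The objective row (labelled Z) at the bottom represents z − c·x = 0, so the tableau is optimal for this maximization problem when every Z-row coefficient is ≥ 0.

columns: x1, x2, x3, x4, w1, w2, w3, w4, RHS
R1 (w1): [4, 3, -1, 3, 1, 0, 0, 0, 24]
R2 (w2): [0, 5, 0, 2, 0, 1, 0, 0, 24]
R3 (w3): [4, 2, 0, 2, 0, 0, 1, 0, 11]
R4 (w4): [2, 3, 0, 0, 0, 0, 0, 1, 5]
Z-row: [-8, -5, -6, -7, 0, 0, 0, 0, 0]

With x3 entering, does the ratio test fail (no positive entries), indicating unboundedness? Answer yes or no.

yes

Every constraint-row entry in column x3 is ≤ 0, so increasing x3 is unbounded.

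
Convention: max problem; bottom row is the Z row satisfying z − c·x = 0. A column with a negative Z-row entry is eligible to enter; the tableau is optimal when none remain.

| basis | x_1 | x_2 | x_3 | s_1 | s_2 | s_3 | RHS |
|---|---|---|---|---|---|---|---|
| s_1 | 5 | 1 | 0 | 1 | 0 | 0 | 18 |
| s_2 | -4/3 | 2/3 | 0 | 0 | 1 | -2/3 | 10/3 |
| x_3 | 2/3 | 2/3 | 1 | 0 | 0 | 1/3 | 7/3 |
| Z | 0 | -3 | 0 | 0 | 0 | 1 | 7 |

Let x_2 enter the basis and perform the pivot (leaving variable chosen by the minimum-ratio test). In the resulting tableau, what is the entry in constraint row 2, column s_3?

-1

Ratio test on column x_2 — row 1: 18/1 = 18; row 2: (10/3)/(2/3) = 5; row 3: (7/3)/(2/3) = 7/2. Minimum is 7/2 at row 3 (x_3 leaves); pivot element 2/3.
Divide row 3 by 2/3; eliminate column x_2 from the other rows.
Row 2 update in column s_3: -2/3 − (2/3)·(1/2) = -1.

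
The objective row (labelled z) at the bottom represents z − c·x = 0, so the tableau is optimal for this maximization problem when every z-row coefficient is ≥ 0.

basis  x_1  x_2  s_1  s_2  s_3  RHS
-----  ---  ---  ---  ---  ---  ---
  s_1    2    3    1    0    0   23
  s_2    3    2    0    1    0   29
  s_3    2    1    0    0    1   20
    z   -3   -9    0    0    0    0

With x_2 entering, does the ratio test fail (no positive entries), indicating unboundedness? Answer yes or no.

no

Column x_2 has positive entries in row(s) 1, 2, 3, so the ratio test bounds it — not unbounded.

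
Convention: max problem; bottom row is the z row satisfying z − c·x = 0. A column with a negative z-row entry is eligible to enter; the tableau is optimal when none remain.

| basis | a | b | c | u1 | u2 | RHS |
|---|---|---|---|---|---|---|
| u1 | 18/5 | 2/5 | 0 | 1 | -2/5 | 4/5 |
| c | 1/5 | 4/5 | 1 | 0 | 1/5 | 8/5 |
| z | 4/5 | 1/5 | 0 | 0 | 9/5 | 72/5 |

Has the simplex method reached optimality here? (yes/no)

yes

Every z-row coefficient is ≥ 0, so the tableau is optimal.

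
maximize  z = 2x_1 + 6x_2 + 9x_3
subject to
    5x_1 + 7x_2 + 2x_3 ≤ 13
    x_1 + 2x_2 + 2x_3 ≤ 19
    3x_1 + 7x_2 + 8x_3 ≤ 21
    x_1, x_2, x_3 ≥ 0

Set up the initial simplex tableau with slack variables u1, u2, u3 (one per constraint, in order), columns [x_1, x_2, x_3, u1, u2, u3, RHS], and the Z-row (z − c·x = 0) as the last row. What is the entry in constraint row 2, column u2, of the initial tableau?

1

Slack u2 belongs to constraint 2; its column is the unit vector e_2, so the entry in row 2 is 1.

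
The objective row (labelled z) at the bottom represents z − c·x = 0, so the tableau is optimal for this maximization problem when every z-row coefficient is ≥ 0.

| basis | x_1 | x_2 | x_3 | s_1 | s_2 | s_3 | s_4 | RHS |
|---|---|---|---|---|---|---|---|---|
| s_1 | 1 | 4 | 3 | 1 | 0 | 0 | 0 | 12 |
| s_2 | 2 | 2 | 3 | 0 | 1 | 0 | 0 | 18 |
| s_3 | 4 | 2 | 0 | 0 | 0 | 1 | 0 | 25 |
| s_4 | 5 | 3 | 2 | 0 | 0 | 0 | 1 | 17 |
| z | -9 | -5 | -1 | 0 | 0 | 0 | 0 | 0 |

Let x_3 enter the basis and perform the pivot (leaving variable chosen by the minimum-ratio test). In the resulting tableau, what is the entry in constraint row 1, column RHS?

4

Ratio test on column x_3 — row 1: 12/3 = 4; row 2: 18/3 = 6; row 3: entry 0 ≤ 0; row 4: 17/2 = 17/2. Minimum is 4 at row 1 (s_1 leaves); pivot element 3.
Divide row 1 by 3; eliminate column x_3 from the other rows.
In the new row 1, the RHS entry is the old entry divided by the pivot: 12/3 = 4.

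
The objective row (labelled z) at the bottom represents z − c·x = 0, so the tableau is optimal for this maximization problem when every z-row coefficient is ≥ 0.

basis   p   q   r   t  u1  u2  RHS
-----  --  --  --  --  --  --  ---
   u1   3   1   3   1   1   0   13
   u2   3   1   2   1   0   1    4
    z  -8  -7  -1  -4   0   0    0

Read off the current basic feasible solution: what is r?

r is not in the basis, so in the current basic feasible solution r = 0.

0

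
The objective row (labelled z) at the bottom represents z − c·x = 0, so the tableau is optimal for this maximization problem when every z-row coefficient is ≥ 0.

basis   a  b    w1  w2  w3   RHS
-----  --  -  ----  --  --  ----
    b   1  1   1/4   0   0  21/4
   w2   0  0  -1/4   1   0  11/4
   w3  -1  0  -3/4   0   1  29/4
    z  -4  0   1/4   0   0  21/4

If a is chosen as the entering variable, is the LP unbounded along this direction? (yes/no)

Column a has positive entries in row(s) 1, so the ratio test bounds it — not unbounded.

no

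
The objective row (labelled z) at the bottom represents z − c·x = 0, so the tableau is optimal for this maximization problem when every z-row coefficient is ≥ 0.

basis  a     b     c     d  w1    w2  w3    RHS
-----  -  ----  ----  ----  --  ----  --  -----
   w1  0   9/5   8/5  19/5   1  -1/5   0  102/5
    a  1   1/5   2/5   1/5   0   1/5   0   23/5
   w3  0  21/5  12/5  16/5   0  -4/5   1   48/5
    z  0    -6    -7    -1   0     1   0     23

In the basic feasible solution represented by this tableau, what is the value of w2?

0

w2 is not in the basis, so in the current basic feasible solution w2 = 0.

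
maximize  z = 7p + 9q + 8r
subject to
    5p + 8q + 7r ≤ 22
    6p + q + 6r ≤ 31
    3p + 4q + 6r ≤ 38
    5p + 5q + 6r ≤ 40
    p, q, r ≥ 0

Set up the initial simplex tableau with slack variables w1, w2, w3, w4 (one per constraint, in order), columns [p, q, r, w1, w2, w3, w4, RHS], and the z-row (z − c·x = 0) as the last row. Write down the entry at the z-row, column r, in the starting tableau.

-8

The z-row carries the negated objective coefficients: the r entry is -8.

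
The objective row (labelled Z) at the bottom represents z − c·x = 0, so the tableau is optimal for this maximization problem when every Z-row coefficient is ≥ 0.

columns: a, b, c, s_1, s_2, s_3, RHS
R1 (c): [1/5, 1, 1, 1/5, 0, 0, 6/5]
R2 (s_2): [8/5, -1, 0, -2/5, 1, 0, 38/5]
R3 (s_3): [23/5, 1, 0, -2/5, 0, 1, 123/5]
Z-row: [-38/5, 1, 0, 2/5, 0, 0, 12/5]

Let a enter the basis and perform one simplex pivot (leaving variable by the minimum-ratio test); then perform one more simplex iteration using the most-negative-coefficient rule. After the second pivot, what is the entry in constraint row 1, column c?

8/9

Ratio test on column a — row 1: (6/5)/(1/5) = 6; row 2: (38/5)/(8/5) = 19/4; row 3: (123/5)/(23/5) = 123/23. Minimum is 19/4 at row 2 (s_2 leaves); pivot element 8/5.
Divide row 2 by 8/5; eliminate column a from the other rows.
Second iteration: most negative Z-row entry is -15/4 in column b, so b enters.
Ratio test on column b — row 1: (1/4)/(9/8) = 2/9; row 2: entry -5/8 ≤ 0; row 3: (11/4)/(31/8) = 22/31. Minimum is 2/9 at row 1 (c leaves); pivot element 9/8.
Divide row 1 by 9/8; eliminate column b from the other rows.
After both pivots, the entry at constraint row 1, column c is 8/9.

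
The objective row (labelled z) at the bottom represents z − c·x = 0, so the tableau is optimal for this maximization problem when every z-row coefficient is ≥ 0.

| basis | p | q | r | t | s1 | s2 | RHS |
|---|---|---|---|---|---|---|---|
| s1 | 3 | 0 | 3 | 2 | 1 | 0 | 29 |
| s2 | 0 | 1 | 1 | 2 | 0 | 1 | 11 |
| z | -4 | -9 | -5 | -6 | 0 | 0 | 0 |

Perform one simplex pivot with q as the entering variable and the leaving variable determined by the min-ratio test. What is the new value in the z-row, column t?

12

Ratio test on column q — row 1: entry 0 ≤ 0; row 2: 11/1 = 11. Minimum is 11 at row 2 (s2 leaves); pivot element 1.
Divide row 2 by 1; eliminate column q from the other rows.
z-row update in column t: -6 − (-9)·2 = 12.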